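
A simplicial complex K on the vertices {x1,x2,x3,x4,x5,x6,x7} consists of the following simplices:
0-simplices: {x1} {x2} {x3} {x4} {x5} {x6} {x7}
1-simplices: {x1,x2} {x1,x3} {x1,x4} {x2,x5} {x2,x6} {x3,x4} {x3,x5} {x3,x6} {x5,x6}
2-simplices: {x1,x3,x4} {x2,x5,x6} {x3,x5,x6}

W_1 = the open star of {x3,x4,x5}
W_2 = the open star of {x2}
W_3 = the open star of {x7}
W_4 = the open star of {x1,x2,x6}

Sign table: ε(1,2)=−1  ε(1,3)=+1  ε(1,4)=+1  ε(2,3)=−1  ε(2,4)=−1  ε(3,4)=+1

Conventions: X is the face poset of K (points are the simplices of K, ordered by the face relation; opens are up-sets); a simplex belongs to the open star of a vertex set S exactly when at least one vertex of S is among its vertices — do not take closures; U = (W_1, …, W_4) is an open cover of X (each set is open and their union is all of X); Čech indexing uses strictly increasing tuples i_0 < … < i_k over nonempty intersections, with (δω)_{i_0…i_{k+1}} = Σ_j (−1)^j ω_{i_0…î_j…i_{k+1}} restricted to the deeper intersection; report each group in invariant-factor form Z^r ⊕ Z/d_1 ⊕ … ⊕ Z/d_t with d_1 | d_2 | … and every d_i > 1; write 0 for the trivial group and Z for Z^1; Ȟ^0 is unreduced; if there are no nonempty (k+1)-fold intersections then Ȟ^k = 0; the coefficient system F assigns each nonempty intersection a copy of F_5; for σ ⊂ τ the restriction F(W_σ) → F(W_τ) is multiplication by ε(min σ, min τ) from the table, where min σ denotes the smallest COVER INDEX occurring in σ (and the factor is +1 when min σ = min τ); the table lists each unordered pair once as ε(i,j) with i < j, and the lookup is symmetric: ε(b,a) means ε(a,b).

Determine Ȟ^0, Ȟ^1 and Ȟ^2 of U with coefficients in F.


intersection data:
  W1={{x3},{x4},{x5},{x1,x3},{x1,x4},{x2,x5},{x3,x4},{x3,x5},{x3,x6},{x5,x6},{x1,x3,x4},{x2,x5,x6},{x3,x5,x6}} W2={{x2},{x1,x2},{x2,x5},{x2,x6},{x2,x5,x6}} W3={{x7}} W4={{x1},{x2},{x6},{x1,x2},{x1,x3},{x1,x4},{x2,x5},{x2,x6},{x3,x6},{x5,x6},{x1,x3,x4},{x2,x5,x6},{x3,x5,x6}}
  W12={{x2,x5},{x2,x5,x6}} W14={{x1,x3},{x1,x4},{x2,x5},{x3,x6},{x5,x6},{x1,x3,x4},{x2,x5,x6},{x3,x5,x6}} W24={{x2},{x1,x2},{x2,x5},{x2,x6},{x2,x5,x6}}
  W124={{x2,x5},{x2,x5,x6}}
C dims 4,3,1; δ0: rk_F5 2; δ1: rk_F5 1
Ȟ^0 = (4 − 2) − 0 = 2, so Ȟ^0 ≅ Z/5 ⊕ Z/5
Ȟ^1 = (3 − 1) − 2 = 0, so Ȟ^1 ≅ 0
Ȟ^2 = (1 − 0) − 1 = 0, so Ȟ^2 ≅ 0

Ȟ^0 = Z/5 ⊕ Z/5, Ȟ^1 = 0, Ȟ^2 = 0


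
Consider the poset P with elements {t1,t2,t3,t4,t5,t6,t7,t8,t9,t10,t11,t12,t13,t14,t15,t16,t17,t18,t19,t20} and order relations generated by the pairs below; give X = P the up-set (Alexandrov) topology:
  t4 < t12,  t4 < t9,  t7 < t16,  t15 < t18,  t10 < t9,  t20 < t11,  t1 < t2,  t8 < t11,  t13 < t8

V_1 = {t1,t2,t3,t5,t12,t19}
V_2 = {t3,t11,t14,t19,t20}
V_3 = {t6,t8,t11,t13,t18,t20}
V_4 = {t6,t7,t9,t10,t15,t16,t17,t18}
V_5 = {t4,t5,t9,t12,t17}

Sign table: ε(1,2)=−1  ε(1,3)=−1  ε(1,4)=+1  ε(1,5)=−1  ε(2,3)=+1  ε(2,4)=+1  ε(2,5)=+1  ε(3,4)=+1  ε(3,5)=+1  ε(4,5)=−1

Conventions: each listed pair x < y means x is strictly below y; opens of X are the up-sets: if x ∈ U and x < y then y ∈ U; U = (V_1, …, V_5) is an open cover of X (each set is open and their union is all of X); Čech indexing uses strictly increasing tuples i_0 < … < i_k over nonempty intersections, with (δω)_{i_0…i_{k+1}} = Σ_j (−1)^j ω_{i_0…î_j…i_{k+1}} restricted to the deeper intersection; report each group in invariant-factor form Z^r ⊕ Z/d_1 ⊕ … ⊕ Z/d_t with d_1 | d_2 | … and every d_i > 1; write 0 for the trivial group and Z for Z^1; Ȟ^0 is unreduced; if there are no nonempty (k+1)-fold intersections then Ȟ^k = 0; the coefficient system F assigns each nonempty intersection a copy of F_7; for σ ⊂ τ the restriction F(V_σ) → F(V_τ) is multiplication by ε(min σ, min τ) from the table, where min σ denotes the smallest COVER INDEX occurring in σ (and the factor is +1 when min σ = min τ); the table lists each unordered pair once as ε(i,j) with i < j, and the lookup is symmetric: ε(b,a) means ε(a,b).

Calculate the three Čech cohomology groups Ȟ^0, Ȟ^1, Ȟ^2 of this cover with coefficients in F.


cover nerve:
  V12={t3,t19} V15={t5,t12} V23={t11,t20} V34={t6,t18} V45={t9,t17}
C dims 5,5; δ0: rk_F7 5
Ȟ^0: (5−5)−0=0 ⇒ 0
Ȟ^1: (5−0)−5=0 ⇒ 0
Ȟ^2: (0−0)−0=0 ⇒ 0

Ȟ^0 = 0, Ȟ^1 = 0 and Ȟ^2 = 0


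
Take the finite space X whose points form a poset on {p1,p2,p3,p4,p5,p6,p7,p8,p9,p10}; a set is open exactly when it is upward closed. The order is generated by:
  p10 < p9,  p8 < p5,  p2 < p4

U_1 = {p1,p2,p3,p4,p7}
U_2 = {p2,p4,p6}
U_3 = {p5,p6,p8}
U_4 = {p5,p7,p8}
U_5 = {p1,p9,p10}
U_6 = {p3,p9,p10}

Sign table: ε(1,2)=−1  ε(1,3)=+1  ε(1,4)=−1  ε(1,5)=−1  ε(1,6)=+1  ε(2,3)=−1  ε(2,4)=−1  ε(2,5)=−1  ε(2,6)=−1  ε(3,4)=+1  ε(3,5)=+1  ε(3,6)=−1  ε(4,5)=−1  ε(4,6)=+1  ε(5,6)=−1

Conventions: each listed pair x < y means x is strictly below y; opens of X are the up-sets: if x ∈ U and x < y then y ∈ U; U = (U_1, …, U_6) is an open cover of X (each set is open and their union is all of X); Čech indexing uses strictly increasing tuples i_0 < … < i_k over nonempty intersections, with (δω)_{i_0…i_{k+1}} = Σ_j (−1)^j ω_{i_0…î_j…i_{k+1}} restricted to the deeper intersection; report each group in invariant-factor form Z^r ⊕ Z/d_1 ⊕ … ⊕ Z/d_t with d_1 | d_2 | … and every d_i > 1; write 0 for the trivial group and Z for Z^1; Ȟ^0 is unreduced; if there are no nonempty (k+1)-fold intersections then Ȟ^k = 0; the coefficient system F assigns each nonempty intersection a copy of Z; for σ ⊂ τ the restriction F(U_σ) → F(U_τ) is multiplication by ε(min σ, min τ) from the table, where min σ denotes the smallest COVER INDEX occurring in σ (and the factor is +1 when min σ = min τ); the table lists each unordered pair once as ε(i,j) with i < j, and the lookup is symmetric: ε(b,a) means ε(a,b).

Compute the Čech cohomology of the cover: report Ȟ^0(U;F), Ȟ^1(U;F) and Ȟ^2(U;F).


cover nerve:
  U12={p2,p4} U14={p7} U15={p1} U16={p3} U23={p6} U34={p5,p8} U56={p9,p10}
C dims 6,7; δ0: rk 6, SNF 1^5·2
Ȟ^0: (6−6)−0=0 ⇒ 0
Ȟ^1: (7−0)−6=1 plus torsion [2] ⇒ Z ⊕ Z/2
Ȟ^2: (0−0)−0=0 ⇒ 0

Ȟ^0 ≅ 0,  Ȟ^1 ≅ Z ⊕ Z/2,  Ȟ^2 ≅ 0


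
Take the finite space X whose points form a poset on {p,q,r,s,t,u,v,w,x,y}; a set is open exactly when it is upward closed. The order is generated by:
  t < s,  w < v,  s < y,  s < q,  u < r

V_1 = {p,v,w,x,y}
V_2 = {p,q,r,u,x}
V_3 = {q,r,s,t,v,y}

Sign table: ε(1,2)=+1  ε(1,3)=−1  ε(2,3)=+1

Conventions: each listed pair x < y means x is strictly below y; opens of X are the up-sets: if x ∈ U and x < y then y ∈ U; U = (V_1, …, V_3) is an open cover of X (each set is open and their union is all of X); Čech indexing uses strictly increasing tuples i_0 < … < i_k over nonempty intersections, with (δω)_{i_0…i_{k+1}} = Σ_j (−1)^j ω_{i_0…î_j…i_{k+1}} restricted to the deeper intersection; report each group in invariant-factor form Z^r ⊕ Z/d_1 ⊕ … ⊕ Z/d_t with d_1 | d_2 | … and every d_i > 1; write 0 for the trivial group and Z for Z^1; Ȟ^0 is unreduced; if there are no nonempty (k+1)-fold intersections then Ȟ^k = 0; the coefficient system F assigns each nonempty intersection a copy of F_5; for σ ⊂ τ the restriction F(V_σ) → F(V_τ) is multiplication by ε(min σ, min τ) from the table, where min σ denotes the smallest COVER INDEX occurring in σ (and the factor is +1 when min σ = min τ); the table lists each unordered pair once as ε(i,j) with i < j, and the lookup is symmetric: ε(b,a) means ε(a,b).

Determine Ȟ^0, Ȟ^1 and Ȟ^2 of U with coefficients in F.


intersection data:
  V12={p,x} V13={v,y} V23={q,r}
C dims 3,3; δ0: rk_F5 3
Ȟ^0 = (3 − 3) − 0 = 0, so Ȟ^0 ≅ 0
Ȟ^1 = (3 − 0) − 3 = 0, so Ȟ^1 ≅ 0
Ȟ^2 = (0 − 0) − 0 = 0, so Ȟ^2 ≅ 0

Ȟ^0(U;F) ≅ 0; Ȟ^1(U;F) ≅ 0; Ȟ^2(U;F) ≅ 0


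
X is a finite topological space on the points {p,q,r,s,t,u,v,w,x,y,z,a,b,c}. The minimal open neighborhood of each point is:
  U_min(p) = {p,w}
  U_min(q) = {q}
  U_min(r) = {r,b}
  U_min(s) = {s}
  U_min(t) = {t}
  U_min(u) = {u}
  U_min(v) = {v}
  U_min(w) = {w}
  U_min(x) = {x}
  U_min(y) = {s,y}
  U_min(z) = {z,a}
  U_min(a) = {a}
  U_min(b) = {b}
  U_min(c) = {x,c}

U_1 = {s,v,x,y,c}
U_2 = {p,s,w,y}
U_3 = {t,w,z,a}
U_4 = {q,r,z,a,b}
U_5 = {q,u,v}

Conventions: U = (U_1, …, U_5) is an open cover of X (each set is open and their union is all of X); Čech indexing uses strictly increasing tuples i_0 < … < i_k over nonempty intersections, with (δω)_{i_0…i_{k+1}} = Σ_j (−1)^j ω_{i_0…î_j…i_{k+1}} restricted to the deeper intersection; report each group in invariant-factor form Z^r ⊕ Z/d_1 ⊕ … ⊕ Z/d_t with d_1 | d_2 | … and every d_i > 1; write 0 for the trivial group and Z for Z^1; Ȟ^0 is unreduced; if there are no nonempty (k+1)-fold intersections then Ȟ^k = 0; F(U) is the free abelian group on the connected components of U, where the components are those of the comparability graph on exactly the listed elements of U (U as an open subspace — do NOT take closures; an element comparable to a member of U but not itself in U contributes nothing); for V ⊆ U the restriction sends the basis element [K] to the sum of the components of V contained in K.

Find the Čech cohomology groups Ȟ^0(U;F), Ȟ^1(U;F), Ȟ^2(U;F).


Ȟ^0 ≅ Z^9,  Ȟ^1 ≅ 0,  Ȟ^2 ≅ 0

cover nerve:
  U12={s,y} U15={v} U23={w} U34={z,a} U45={q}
components per intersection:
  U1: {s,y} {v} {x,c}
  U2: {p,w} {s,y}
  U3: {t} {w} {z,a}
  U4: {q} {r,b} {z,a}
  U5: {q} {u} {v}
  U12: {s,y}
  U15: {v}
  U23: {w}
  U34: {z,a}
  U45: {q}
C dims 14,5; δ0: rk 5, SNF 1^5
Ȟ^0: (14−5)−0=9 ⇒ Z^9
Ȟ^1: (5−0)−5=0 ⇒ 0
Ȟ^2: (0−0)−0=0 ⇒ 0


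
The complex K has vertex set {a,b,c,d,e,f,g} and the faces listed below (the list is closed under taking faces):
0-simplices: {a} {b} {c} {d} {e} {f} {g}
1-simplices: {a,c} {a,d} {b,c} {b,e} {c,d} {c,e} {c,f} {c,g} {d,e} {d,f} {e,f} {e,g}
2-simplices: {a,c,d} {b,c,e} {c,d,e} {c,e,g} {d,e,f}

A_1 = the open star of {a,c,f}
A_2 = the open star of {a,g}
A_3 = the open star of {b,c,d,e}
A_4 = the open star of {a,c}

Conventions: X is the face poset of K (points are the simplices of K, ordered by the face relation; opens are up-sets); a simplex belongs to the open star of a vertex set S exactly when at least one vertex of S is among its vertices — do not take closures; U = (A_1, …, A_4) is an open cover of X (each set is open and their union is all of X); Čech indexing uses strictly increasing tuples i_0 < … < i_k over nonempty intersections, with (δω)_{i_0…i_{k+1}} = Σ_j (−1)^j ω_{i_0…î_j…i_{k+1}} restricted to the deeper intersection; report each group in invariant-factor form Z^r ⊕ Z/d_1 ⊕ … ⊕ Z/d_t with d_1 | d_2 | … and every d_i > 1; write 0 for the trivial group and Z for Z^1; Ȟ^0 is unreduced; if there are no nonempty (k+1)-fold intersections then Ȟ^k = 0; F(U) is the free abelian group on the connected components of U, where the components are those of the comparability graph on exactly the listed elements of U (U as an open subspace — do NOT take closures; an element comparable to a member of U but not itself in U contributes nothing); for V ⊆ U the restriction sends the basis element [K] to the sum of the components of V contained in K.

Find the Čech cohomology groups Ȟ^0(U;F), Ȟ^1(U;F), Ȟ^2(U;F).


nerve of the cover:
  A1={{a},{c},{f},{a,c},{a,d},{b,c},{c,d},{c,e},{c,f},{c,g},{d,f},{e,f},{a,c,d},{b,c,e},{c,d,e},{c,e,g},{d,e,f}} A2={{a},{g},{a,c},{a,d},{c,g},{e,g},{a,c,d},{c,e,g}} A3={{b},{c},{d},{e},{a,c},{a,d},{b,c},{b,e},{c,d},{c,e},{c,f},{c,g},{d,e},{d,f},{e,f},{e,g},{a,c,d},{b,c,e},{c,d,e},{c,e,g},{d,e,f}} A4={{a},{c},{a,c},{a,d},{b,c},{c,d},{c,e},{c,f},{c,g},{a,c,d},{b,c,e},{c,d,e},{c,e,g}}
  A12={{a},{a,c},{a,d},{c,g},{a,c,d},{c,e,g}} A13={{c},{a,c},{a,d},{b,c},{c,d},{c,e},{c,f},{c,g},{d,f},{e,f},{a,c,d},{b,c,e},{c,d,e},{c,e,g},{d,e,f}} A14={{a},{c},{a,c},{a,d},{b,c},{c,d},{c,e},{c,f},{c,g},{a,c,d},{b,c,e},{c,d,e},{c,e,g}} A23={{a,c},{a,d},{c,g},{e,g},{a,c,d},{c,e,g}} A24={{a},{a,c},{a,d},{c,g},{a,c,d},{c,e,g}} A34={{c},{a,c},{a,d},{b,c},{c,d},{c,e},{c,f},{c,g},{a,c,d},{b,c,e},{c,d,e},{c,e,g}}
  A123={{a,c},{a,d},{c,g},{a,c,d},{c,e,g}} A124={{a},{a,c},{a,d},{c,g},{a,c,d},{c,e,g}} A134={{c},{a,c},{a,d},{b,c},{c,d},{c,e},{c,f},{c,g},{a,c,d},{b,c,e},{c,d,e},{c,e,g}} A234={{a,c},{a,d},{c,g},{a,c,d},{c,e,g}}
  A1234={{a,c},{a,d},{c,g},{a,c,d},{c,e,g}}
components per intersection:
  A1: {{a},{c},{f},{a,c},{a,d},{b,c},{c,d},{c,e},{c,f},{c,g},{d,f},{e,f},{a,c,d},{b,c,e},{c,d,e},{c,e,g},{d,e,f}}
  A2: {{a},{a,c},{a,d},{a,c,d}} {{g},{c,g},{e,g},{c,e,g}}
  A3: {{b},{c},{d},{e},{a,c},{a,d},{b,c},{b,e},{c,d},{c,e},{c,f},{c,g},{d,e},{d,f},{e,f},{e,g},{a,c,d},{b,c,e},{c,d,e},{c,e,g},{d,e,f}}
  A4: {{a},{c},{a,c},{a,d},{b,c},{c,d},{c,e},{c,f},{c,g},{a,c,d},{b,c,e},{c,d,e},{c,e,g}}
  A12: {{a},{a,c},{a,d},{a,c,d}} {{c,g},{c,e,g}}
  A13: {{c},{a,c},{a,d},{b,c},{c,d},{c,e},{c,f},{c,g},{a,c,d},{b,c,e},{c,d,e},{c,e,g}} {{d,f},{e,f},{d,e,f}}
  A14: {{a},{c},{a,c},{a,d},{b,c},{c,d},{c,e},{c,f},{c,g},{a,c,d},{b,c,e},{c,d,e},{c,e,g}}
  A23: {{a,c},{a,d},{a,c,d}} {{c,g},{e,g},{c,e,g}}
  A24: {{a},{a,c},{a,d},{a,c,d}} {{c,g},{c,e,g}}
  A34: {{c},{a,c},{a,d},{b,c},{c,d},{c,e},{c,f},{c,g},{a,c,d},{b,c,e},{c,d,e},{c,e,g}}
  A123: {{a,c},{a,d},{a,c,d}} {{c,g},{c,e,g}}
  A124: {{a},{a,c},{a,d},{a,c,d}} {{c,g},{c,e,g}}
  A134: {{c},{a,c},{a,d},{b,c},{c,d},{c,e},{c,f},{c,g},{a,c,d},{b,c,e},{c,d,e},{c,e,g}}
  A234: {{a,c},{a,d},{a,c,d}} {{c,g},{c,e,g}}
  A1234: {{a,c},{a,d},{a,c,d}} {{c,g},{c,e,g}}
C dims 5,10,7,2; δ0: rk 4, SNF 1^4; δ1: rk 5, SNF 1^5; δ2: rk 2, SNF 1^2
Ȟ^0 = (5 − 4) − 0 = 1, so Ȟ^0 ≅ Z
Ȟ^1 = (10 − 5) − 4 = 1, so Ȟ^1 ≅ Z
Ȟ^2 = (7 − 2) − 5 = 0, so Ȟ^2 ≅ 0

Ȟ^0 ≅ Z; Ȟ^1 ≅ Z; Ȟ^2 ≅ 0


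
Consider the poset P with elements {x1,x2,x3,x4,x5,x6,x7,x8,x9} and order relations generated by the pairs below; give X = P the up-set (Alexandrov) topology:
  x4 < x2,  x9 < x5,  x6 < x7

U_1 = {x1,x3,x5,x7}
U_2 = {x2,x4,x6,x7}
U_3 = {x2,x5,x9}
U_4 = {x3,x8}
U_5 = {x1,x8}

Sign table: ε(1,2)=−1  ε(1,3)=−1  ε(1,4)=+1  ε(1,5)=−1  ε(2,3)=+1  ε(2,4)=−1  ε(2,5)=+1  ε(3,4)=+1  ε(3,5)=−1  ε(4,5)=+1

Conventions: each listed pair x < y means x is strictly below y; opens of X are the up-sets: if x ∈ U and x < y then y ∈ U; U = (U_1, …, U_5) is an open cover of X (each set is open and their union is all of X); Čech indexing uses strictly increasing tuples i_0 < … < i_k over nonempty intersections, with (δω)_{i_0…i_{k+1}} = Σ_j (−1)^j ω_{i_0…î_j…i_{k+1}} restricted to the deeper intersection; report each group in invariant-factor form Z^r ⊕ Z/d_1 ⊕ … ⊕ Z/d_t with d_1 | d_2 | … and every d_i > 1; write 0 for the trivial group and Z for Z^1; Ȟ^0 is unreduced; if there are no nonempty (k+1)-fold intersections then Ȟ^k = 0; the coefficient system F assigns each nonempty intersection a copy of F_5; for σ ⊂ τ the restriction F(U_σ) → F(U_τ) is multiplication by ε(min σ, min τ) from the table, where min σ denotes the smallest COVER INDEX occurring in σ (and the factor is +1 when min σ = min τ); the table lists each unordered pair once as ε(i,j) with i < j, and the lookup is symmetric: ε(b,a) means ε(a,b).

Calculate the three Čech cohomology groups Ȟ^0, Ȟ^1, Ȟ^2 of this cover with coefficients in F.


Ȟ^0 ≅ 0,  Ȟ^1 ≅ Z/5,  Ȟ^2 ≅ 0

nerve simplices:
  U12={x7} U13={x5} U14={x3} U15={x1} U23={x2} U45={x8}
C dims 5,6; δ0: rk_F5 5
degree 0: 5−5−0 = 0 → Ȟ^0 ≅ 0
degree 1: 6−0−5 = 1 → Ȟ^1 ≅ Z/5
degree 2: 0−0−0 = 0 → Ȟ^2 ≅ 0


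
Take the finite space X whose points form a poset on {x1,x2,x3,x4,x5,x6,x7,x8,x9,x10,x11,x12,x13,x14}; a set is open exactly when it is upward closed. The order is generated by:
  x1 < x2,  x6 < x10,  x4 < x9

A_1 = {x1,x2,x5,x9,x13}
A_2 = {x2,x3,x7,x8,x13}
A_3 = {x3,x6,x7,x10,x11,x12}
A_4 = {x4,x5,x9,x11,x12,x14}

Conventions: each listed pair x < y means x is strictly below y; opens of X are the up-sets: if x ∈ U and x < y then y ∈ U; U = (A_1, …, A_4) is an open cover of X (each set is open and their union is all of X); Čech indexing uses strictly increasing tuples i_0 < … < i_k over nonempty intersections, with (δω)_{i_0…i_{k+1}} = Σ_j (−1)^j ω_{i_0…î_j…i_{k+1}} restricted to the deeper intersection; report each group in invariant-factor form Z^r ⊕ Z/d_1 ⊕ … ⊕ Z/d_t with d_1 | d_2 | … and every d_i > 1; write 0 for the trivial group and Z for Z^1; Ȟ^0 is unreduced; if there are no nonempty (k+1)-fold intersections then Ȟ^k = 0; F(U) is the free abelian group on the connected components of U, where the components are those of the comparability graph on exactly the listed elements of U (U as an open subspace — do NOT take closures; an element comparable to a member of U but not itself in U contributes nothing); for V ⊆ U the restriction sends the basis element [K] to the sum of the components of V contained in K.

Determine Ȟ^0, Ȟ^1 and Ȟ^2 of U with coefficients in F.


Ȟ^0 ≅ Z^11, Ȟ^1 ≅ 0, Ȟ^2 ≅ 0

nerve simplices:
  A12={x2,x13} A14={x5,x9} A23={x3,x7} A34={x11,x12}
components per intersection:
  A1: {x1,x2} {x5} {x9} {x13}
  A2: {x2} {x3} {x7} {x8} {x13}
  A3: {x3} {x6,x10} {x7} {x11} {x12}
  A4: {x4,x9} {x5} {x11} {x12} {x14}
  A12: {x2} {x13}
  A14: {x5} {x9}
  A23: {x3} {x7}
  A34: {x11} {x12}
C dims 19,8; δ0: rk 8, SNF 1^8
degree 0: 19−8−0 = 11 → Ȟ^0 ≅ Z^11
degree 1: 8−0−8 = 0 → Ȟ^1 ≅ 0
degree 2: 0−0−0 = 0 → Ȟ^2 ≅ 0


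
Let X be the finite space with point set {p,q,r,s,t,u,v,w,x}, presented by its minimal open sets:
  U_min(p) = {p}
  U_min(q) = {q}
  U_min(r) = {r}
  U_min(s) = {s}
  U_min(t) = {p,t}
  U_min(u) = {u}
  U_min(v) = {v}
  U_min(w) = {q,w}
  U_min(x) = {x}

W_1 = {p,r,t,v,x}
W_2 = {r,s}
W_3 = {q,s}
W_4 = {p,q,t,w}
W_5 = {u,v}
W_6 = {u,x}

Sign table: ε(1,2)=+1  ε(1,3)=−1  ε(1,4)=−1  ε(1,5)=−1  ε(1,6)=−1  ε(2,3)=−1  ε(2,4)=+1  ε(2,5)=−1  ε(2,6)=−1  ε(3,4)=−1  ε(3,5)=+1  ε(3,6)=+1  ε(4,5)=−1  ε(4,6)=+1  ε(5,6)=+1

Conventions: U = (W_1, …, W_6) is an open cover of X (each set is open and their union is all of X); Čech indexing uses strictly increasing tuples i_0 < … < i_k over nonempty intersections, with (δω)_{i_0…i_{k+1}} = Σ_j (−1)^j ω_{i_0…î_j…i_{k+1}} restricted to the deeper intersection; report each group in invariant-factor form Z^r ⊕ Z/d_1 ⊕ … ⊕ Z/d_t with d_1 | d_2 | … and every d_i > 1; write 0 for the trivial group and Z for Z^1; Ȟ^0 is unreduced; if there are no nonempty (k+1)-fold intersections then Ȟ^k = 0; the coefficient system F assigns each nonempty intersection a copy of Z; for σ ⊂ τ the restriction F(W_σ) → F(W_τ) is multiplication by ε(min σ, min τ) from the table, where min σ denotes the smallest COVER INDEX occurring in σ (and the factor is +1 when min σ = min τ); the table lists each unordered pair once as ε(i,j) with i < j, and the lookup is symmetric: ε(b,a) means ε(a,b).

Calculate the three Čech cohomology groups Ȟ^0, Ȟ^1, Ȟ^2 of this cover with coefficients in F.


Ȟ^0(U;F) ≅ 0, Ȟ^1(U;F) ≅ Z ⊕ Z/2 and Ȟ^2(U;F) ≅ 0

nonempty intersections:
  W12={r} W14={p,t} W15={v} W16={x} W23={s} W34={q} W56={u}
C dims 6,7; δ0: rk 6, SNF 1^5·2
Ȟ^0: (6−6)−0=0 ⇒ 0
Ȟ^1: (7−0)−6=1 plus torsion [2] ⇒ Z ⊕ Z/2
Ȟ^2: (0−0)−0=0 ⇒ 0


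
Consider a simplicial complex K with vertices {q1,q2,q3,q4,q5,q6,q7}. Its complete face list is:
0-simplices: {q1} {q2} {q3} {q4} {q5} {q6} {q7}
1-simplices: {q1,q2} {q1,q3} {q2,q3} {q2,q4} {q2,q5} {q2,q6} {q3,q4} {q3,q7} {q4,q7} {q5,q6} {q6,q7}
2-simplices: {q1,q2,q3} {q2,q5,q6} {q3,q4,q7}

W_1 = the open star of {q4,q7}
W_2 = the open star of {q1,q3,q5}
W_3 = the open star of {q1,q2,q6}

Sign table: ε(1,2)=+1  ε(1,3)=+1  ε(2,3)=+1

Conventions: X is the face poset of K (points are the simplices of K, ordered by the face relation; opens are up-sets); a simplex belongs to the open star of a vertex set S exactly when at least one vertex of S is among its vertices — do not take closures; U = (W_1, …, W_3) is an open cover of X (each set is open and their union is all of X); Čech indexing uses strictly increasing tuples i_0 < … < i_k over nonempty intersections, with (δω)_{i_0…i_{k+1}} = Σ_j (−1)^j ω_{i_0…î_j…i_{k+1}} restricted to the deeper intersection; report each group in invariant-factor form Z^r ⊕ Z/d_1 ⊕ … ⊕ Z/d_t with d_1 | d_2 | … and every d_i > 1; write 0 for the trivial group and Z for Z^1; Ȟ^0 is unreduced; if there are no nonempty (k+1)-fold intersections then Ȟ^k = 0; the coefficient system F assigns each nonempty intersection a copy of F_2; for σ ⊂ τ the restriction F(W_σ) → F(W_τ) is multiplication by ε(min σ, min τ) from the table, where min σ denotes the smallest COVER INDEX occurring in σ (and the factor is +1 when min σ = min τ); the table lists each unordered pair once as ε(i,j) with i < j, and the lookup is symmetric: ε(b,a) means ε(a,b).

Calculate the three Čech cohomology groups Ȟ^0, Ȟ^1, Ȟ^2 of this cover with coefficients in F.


Ȟ^0 ≅ Z/2, Ȟ^1 ≅ Z/2 and Ȟ^2 ≅ 0

nerve simplices:
  W1={{q4},{q7},{q2,q4},{q3,q4},{q3,q7},{q4,q7},{q6,q7},{q3,q4,q7}} W2={{q1},{q3},{q5},{q1,q2},{q1,q3},{q2,q3},{q2,q5},{q3,q4},{q3,q7},{q5,q6},{q1,q2,q3},{q2,q5,q6},{q3,q4,q7}} W3={{q1},{q2},{q6},{q1,q2},{q1,q3},{q2,q3},{q2,q4},{q2,q5},{q2,q6},{q5,q6},{q6,q7},{q1,q2,q3},{q2,q5,q6}}
  W12={{q3,q4},{q3,q7},{q3,q4,q7}} W13={{q2,q4},{q6,q7}} W23={{q1},{q1,q2},{q1,q3},{q2,q3},{q2,q5},{q5,q6},{q1,q2,q3},{q2,q5,q6}}
C dims 3,3; δ0: rk_F2 2
degree 0: 3−2−0 = 1 → Ȟ^0 ≅ Z/2
degree 1: 3−0−2 = 1 → Ȟ^1 ≅ Z/2
degree 2: 0−0−0 = 0 → Ȟ^2 ≅ 0


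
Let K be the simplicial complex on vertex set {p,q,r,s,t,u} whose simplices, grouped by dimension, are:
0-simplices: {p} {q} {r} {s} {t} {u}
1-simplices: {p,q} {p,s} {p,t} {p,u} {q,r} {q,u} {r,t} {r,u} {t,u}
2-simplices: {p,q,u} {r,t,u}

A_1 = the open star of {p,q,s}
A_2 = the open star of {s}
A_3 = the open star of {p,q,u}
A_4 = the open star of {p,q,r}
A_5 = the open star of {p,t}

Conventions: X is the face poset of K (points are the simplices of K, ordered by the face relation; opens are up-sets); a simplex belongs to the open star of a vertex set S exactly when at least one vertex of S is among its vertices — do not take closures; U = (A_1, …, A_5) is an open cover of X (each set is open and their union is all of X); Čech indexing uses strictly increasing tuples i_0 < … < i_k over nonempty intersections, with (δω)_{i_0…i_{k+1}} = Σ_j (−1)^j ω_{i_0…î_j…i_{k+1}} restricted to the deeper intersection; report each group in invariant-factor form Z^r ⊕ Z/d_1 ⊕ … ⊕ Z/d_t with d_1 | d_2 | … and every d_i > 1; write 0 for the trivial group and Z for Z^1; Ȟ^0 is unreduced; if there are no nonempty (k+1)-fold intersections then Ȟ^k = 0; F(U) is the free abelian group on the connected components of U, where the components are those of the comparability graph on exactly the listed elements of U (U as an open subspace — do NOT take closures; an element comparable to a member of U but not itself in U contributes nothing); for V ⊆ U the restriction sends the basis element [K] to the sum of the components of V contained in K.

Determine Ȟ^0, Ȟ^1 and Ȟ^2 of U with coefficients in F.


Ȟ^0(U;F) ≅ Z; Ȟ^1(U;F) ≅ Z^2; Ȟ^2(U;F) ≅ 0

intersection data:
  A1={{p},{q},{s},{p,q},{p,s},{p,t},{p,u},{q,r},{q,u},{p,q,u}} A2={{s},{p,s}} A3={{p},{q},{u},{p,q},{p,s},{p,t},{p,u},{q,r},{q,u},{r,u},{t,u},{p,q,u},{r,t,u}} A4={{p},{q},{r},{p,q},{p,s},{p,t},{p,u},{q,r},{q,u},{r,t},{r,u},{p,q,u},{r,t,u}} A5={{p},{t},{p,q},{p,s},{p,t},{p,u},{r,t},{t,u},{p,q,u},{r,t,u}}
  A12={{s},{p,s}} A13={{p},{q},{p,q},{p,s},{p,t},{p,u},{q,r},{q,u},{p,q,u}} A14={{p},{q},{p,q},{p,s},{p,t},{p,u},{q,r},{q,u},{p,q,u}} A15={{p},{p,q},{p,s},{p,t},{p,u},{p,q,u}} A23={{p,s}} A24={{p,s}} A25={{p,s}} A34={{p},{q},{p,q},{p,s},{p,t},{p,u},{q,r},{q,u},{r,u},{p,q,u},{r,t,u}} A35={{p},{p,q},{p,s},{p,t},{p,u},{t,u},{p,q,u},{r,t,u}} A45={{p},{p,q},{p,s},{p,t},{p,u},{r,t},{p,q,u},{r,t,u}}
  A123={{p,s}} A124={{p,s}} A125={{p,s}} A134={{p},{q},{p,q},{p,s},{p,t},{p,u},{q,r},{q,u},{p,q,u}} A135={{p},{p,q},{p,s},{p,t},{p,u},{p,q,u}} A145={{p},{p,q},{p,s},{p,t},{p,u},{p,q,u}} A234={{p,s}} A235={{p,s}} A245={{p,s}} A345={{p},{p,q},{p,s},{p,t},{p,u},{p,q,u},{r,t,u}}
  A1234={{p,s}} A1235={{p,s}} A1245={{p,s}} A1345={{p},{p,q},{p,s},{p,t},{p,u},{p,q,u}} A2345={{p,s}}
  A12345={{p,s}}
components per intersection:
  A1: {{p},{q},{s},{p,q},{p,s},{p,t},{p,u},{q,r},{q,u},{p,q,u}}
  A2: {{s},{p,s}}
  A3: {{p},{q},{u},{p,q},{p,s},{p,t},{p,u},{q,r},{q,u},{r,u},{t,u},{p,q,u},{r,t,u}}
  A4: {{p},{q},{r},{p,q},{p,s},{p,t},{p,u},{q,r},{q,u},{r,t},{r,u},{p,q,u},{r,t,u}}
  A5: {{p},{t},{p,q},{p,s},{p,t},{p,u},{r,t},{t,u},{p,q,u},{r,t,u}}
  A12: {{s},{p,s}}
  A13: {{p},{q},{p,q},{p,s},{p,t},{p,u},{q,r},{q,u},{p,q,u}}
  A14: {{p},{q},{p,q},{p,s},{p,t},{p,u},{q,r},{q,u},{p,q,u}}
  A15: {{p},{p,q},{p,s},{p,t},{p,u},{p,q,u}}
  A23: {{p,s}}
  A24: {{p,s}}
  A25: {{p,s}}
  A34: {{p},{q},{p,q},{p,s},{p,t},{p,u},{q,r},{q,u},{p,q,u}} {{r,u},{r,t,u}}
  A35: {{p},{p,q},{p,s},{p,t},{p,u},{p,q,u}} {{t,u},{r,t,u}}
  A45: {{p},{p,q},{p,s},{p,t},{p,u},{p,q,u}} {{r,t},{r,t,u}}
  A123: {{p,s}}
  A124: {{p,s}}
  A125: {{p,s}}
  A134: {{p},{q},{p,q},{p,s},{p,t},{p,u},{q,r},{q,u},{p,q,u}}
  A135: {{p},{p,q},{p,s},{p,t},{p,u},{p,q,u}}
  A145: {{p},{p,q},{p,s},{p,t},{p,u},{p,q,u}}
  A234: {{p,s}}
  A235: {{p,s}}
  A245: {{p,s}}
  A345: {{p},{p,q},{p,s},{p,t},{p,u},{p,q,u}} {{r,t,u}}
  A1234: {{p,s}}
  A1235: {{p,s}}
  A1245: {{p,s}}
  A1345: {{p},{p,q},{p,s},{p,t},{p,u},{p,q,u}}
  A2345: {{p,s}}
  A12345: {{p,s}}
C dims 5,13,11,5; δ0: rk 4, SNF 1^4; δ1: rk 7, SNF 1^7; δ2: rk 4, SNF 1^4
Ȟ^0 = (5 − 4) − 0 = 1, so Ȟ^0 ≅ Z
Ȟ^1 = (13 − 7) − 4 = 2, so Ȟ^1 ≅ Z^2
Ȟ^2 = (11 − 4) − 7 = 0, so Ȟ^2 ≅ 0


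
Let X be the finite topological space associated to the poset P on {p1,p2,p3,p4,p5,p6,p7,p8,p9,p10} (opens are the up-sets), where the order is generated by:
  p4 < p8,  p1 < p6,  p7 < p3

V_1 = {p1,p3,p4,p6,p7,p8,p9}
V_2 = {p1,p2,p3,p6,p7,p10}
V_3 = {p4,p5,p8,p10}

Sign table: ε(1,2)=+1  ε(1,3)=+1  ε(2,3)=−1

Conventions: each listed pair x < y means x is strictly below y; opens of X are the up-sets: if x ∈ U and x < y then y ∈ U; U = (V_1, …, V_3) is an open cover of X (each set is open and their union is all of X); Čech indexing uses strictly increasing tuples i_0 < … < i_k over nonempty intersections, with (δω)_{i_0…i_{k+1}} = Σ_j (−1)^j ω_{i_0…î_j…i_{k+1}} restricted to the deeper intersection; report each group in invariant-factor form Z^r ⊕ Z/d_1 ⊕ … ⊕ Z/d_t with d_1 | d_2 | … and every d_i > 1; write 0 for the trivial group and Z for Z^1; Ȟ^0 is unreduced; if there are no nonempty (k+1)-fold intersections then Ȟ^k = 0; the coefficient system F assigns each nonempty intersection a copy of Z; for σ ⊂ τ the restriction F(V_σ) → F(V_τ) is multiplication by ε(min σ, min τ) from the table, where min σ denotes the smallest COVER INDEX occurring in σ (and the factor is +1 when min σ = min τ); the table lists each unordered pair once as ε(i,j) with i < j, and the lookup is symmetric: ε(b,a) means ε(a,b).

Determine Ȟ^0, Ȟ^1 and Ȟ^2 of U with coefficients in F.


cover nerve:
  V12={p1,p3,p6,p7} V13={p4,p8} V23={p10}
C dims 3,3; δ0: rk 3, SNF 1^2·2
Ȟ^0: (3−3)−0=0 ⇒ 0
Ȟ^1: (3−0)−3=0 plus torsion [2] ⇒ Z/2
Ȟ^2: (0−0)−0=0 ⇒ 0

Ȟ^0(U;F) ≅ 0; Ȟ^1(U;F) ≅ Z/2; Ȟ^2(U;F) ≅ 0


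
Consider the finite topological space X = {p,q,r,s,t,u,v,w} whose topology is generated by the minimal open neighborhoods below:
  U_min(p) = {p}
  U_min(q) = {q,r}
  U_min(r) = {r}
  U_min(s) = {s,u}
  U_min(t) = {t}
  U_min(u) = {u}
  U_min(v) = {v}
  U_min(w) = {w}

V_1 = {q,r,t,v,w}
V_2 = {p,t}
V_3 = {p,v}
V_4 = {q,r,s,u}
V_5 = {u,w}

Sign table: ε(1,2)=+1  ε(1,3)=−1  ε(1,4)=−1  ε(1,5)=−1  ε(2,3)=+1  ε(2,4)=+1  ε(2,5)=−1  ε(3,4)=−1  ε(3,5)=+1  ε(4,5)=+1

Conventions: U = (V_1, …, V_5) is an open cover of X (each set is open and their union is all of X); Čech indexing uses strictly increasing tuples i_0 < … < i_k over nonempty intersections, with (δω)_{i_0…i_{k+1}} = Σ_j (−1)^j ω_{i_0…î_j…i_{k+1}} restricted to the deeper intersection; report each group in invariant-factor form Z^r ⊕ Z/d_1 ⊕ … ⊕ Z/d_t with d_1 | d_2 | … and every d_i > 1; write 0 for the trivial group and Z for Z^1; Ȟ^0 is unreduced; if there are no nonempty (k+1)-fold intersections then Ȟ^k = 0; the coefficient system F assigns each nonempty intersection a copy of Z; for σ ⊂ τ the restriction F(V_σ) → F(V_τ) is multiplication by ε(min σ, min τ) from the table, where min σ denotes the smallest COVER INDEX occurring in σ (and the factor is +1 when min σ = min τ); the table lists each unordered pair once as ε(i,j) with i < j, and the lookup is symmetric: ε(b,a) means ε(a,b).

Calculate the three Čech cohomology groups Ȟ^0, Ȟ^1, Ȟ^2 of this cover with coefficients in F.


cover nerve:
  V12={t} V13={v} V14={q,r} V15={w} V23={p} V45={u}
C dims 5,6; δ0: rk 5, SNF 1^4·2
Ȟ^0: (5−5)−0=0 ⇒ 0
Ȟ^1: (6−0)−5=1 plus torsion [2] ⇒ Z ⊕ Z/2
Ȟ^2: (0−0)−0=0 ⇒ 0

Ȟ^0 ≅ 0,  Ȟ^1 ≅ Z ⊕ Z/2,  Ȟ^2 ≅ 0


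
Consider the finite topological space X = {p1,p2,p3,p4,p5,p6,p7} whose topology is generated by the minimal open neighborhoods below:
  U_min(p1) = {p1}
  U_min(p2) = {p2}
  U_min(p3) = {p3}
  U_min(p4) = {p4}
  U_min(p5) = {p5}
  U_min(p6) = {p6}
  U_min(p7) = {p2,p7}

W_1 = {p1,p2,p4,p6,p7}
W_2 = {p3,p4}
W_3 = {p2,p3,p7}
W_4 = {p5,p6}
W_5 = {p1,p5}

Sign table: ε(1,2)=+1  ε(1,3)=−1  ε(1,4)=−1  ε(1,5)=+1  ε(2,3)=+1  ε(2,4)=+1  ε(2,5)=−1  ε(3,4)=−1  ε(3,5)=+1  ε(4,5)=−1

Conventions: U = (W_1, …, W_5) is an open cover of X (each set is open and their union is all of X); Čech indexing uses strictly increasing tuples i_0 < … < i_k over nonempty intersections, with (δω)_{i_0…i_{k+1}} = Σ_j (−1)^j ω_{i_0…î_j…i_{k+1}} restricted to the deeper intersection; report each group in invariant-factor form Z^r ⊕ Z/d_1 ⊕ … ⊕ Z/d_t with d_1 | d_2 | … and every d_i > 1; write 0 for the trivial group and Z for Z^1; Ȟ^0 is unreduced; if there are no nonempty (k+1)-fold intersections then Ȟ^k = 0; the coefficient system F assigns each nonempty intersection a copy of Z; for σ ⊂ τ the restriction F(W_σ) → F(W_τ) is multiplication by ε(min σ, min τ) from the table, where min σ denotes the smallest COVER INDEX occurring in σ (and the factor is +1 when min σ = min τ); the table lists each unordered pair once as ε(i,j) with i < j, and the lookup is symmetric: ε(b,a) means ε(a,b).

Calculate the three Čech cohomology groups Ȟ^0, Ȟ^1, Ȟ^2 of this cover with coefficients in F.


nerve simplices:
  W12={p4} W13={p2,p7} W14={p6} W15={p1} W23={p3} W45={p5}
C dims 5,6; δ0: rk 5, SNF 1^4·2
degree 0: 5−5−0 = 0 → Ȟ^0 ≅ 0
degree 1: 6−0−5 = 1 plus torsion [2] → Ȟ^1 ≅ Z ⊕ Z/2
degree 2: 0−0−0 = 0 → Ȟ^2 ≅ 0

Ȟ^0 ≅ 0; Ȟ^1 ≅ Z ⊕ Z/2; Ȟ^2 ≅ 0


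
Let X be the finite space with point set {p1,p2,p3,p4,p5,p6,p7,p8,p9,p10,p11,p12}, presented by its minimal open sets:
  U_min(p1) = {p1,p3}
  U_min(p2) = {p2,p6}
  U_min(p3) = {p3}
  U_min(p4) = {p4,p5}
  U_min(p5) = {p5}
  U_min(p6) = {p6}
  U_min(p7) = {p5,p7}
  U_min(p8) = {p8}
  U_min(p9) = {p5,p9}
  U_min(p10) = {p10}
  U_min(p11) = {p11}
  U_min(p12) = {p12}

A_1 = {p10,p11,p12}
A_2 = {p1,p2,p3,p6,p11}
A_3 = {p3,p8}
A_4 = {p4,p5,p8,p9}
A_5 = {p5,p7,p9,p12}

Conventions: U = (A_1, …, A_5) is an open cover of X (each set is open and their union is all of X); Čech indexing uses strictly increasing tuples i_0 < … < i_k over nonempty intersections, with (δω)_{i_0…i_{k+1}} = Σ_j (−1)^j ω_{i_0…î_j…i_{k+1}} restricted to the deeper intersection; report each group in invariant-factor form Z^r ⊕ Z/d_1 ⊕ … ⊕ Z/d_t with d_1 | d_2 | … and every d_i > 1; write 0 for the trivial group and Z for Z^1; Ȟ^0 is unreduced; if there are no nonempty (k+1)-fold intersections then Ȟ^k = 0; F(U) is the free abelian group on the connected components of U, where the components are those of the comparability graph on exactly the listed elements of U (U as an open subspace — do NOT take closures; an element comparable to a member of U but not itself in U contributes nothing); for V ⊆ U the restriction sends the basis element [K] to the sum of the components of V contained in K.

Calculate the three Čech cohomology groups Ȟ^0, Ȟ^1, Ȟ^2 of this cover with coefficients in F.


Ȟ^0 = Z^7, Ȟ^1 = 0, Ȟ^2 = 0

nerve of the cover:
  A12={p11} A15={p12} A23={p3} A34={p8} A45={p5,p9}
components per intersection:
  A1: {p10} {p11} {p12}
  A2: {p1,p3} {p2,p6} {p11}
  A3: {p3} {p8}
  A4: {p4,p5,p9} {p8}
  A5: {p5,p7,p9} {p12}
  A12: {p11}
  A15: {p12}
  A23: {p3}
  A34: {p8}
  A45: {p5,p9}
C dims 12,5; δ0: rk 5, SNF 1^5
Ȟ^0 = (12 − 5) − 0 = 7, so Ȟ^0 ≅ Z^7
Ȟ^1 = (5 − 0) − 5 = 0, so Ȟ^1 ≅ 0
Ȟ^2 = (0 − 0) − 0 = 0, so Ȟ^2 ≅ 0


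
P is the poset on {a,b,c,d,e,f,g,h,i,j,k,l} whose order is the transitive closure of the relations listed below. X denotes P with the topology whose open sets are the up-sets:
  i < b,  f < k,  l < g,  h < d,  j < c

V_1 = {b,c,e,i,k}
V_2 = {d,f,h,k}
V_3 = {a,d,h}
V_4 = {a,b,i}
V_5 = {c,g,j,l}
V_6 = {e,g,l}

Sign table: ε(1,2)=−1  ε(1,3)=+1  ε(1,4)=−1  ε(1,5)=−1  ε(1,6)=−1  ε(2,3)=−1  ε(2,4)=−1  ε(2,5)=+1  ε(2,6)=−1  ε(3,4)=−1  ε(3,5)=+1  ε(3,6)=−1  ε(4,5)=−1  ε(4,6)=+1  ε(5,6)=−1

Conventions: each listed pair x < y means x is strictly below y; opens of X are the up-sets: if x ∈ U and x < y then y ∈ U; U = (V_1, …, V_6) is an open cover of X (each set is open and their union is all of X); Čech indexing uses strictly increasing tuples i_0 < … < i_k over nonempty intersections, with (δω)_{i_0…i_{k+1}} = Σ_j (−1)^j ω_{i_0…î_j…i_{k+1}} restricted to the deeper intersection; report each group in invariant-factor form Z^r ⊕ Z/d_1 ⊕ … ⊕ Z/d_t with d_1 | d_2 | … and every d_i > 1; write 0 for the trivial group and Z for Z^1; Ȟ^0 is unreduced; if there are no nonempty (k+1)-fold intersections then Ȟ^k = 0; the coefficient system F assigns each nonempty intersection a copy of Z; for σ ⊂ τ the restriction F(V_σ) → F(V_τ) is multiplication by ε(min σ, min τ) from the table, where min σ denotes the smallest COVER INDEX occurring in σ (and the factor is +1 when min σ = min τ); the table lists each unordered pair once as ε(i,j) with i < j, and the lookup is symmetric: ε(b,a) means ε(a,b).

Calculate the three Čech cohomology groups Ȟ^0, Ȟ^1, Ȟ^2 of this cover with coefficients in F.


Ȟ^0 = 0, Ȟ^1 = Z ⊕ Z/2 and Ȟ^2 = 0

nonempty intersections:
  V12={k} V14={b,i} V15={c} V16={e} V23={d,h} V34={a} V56={g,l}
C dims 6,7; δ0: rk 6, SNF 1^5·2
Ȟ^0: (6−6)−0=0 ⇒ 0
Ȟ^1: (7−0)−6=1 plus torsion [2] ⇒ Z ⊕ Z/2
Ȟ^2: (0−0)−0=0 ⇒ 0


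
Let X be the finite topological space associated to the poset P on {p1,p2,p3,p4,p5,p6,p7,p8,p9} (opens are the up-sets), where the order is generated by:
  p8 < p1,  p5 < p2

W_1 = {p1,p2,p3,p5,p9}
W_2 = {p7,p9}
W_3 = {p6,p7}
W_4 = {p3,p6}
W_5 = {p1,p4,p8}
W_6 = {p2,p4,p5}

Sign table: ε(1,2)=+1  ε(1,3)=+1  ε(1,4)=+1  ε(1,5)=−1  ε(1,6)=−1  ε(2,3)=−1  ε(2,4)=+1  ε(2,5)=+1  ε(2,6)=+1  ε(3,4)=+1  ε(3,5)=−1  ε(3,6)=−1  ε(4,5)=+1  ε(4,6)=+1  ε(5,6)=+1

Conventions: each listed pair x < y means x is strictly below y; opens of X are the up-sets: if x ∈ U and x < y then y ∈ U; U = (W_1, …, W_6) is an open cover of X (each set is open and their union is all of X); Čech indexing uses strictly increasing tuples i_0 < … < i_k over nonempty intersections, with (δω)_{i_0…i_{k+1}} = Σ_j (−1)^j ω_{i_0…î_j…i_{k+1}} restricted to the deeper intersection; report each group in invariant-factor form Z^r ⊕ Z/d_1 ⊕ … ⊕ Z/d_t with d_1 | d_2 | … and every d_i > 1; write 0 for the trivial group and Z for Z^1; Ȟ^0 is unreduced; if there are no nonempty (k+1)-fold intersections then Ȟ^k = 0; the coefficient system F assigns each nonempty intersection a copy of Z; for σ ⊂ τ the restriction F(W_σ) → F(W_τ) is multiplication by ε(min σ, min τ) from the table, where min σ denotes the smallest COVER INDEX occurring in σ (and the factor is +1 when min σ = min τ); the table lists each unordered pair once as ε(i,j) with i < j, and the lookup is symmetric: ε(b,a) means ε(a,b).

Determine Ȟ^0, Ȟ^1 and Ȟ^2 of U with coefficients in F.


nerve simplices:
  W12={p9} W14={p3} W15={p1} W16={p2,p5} W23={p7} W34={p6} W56={p4}
C dims 6,7; δ0: rk 6, SNF 1^5·2
degree 0: 6−6−0 = 0 → Ȟ^0 ≅ 0
degree 1: 7−0−6 = 1 plus torsion [2] → Ȟ^1 ≅ Z ⊕ Z/2
degree 2: 0−0−0 = 0 → Ȟ^2 ≅ 0

Ȟ^0 ≅ 0, Ȟ^1 ≅ Z ⊕ Z/2 and Ȟ^2 ≅ 0


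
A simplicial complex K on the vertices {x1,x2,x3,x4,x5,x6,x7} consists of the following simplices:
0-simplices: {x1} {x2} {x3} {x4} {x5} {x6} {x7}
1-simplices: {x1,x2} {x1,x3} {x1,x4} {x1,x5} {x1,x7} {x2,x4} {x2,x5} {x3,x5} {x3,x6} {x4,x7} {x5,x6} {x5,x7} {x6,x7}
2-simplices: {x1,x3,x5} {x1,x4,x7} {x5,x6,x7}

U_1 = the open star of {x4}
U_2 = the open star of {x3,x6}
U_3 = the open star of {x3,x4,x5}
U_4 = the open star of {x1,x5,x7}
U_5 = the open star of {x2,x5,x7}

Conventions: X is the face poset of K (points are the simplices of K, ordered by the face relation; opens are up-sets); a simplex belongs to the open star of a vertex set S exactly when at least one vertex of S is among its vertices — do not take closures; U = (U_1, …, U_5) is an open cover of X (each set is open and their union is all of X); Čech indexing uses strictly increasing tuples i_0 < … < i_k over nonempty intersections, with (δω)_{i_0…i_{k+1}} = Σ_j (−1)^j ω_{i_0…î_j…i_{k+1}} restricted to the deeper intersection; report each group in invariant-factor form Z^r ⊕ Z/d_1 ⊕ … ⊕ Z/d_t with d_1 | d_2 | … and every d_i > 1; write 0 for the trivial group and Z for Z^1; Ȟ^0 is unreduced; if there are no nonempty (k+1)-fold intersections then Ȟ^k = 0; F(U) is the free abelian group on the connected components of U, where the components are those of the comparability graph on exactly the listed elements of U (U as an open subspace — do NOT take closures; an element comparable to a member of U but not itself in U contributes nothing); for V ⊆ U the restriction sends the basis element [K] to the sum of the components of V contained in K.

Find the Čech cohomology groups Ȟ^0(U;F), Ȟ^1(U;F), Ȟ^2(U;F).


nonempty intersections:
  U1={{x4},{x1,x4},{x2,x4},{x4,x7},{x1,x4,x7}} U2={{x3},{x6},{x1,x3},{x3,x5},{x3,x6},{x5,x6},{x6,x7},{x1,x3,x5},{x5,x6,x7}} U3={{x3},{x4},{x5},{x1,x3},{x1,x4},{x1,x5},{x2,x4},{x2,x5},{x3,x5},{x3,x6},{x4,x7},{x5,x6},{x5,x7},{x1,x3,x5},{x1,x4,x7},{x5,x6,x7}} U4={{x1},{x5},{x7},{x1,x2},{x1,x3},{x1,x4},{x1,x5},{x1,x7},{x2,x5},{x3,x5},{x4,x7},{x5,x6},{x5,x7},{x6,x7},{x1,x3,x5},{x1,x4,x7},{x5,x6,x7}} U5={{x2},{x5},{x7},{x1,x2},{x1,x5},{x1,x7},{x2,x4},{x2,x5},{x3,x5},{x4,x7},{x5,x6},{x5,x7},{x6,x7},{x1,x3,x5},{x1,x4,x7},{x5,x6,x7}}
  U13={{x4},{x1,x4},{x2,x4},{x4,x7},{x1,x4,x7}} U14={{x1,x4},{x4,x7},{x1,x4,x7}} U15={{x2,x4},{x4,x7},{x1,x4,x7}} U23={{x3},{x1,x3},{x3,x5},{x3,x6},{x5,x6},{x1,x3,x5},{x5,x6,x7}} U24={{x1,x3},{x3,x5},{x5,x6},{x6,x7},{x1,x3,x5},{x5,x6,x7}} U25={{x3,x5},{x5,x6},{x6,x7},{x1,x3,x5},{x5,x6,x7}} U34={{x5},{x1,x3},{x1,x4},{x1,x5},{x2,x5},{x3,x5},{x4,x7},{x5,x6},{x5,x7},{x1,x3,x5},{x1,x4,x7},{x5,x6,x7}} U35={{x5},{x1,x5},{x2,x4},{x2,x5},{x3,x5},{x4,x7},{x5,x6},{x5,x7},{x1,x3,x5},{x1,x4,x7},{x5,x6,x7}} U45={{x5},{x7},{x1,x2},{x1,x5},{x1,x7},{x2,x5},{x3,x5},{x4,x7},{x5,x6},{x5,x7},{x6,x7},{x1,x3,x5},{x1,x4,x7},{x5,x6,x7}}
  U134={{x1,x4},{x4,x7},{x1,x4,x7}} U135={{x2,x4},{x4,x7},{x1,x4,x7}} U145={{x4,x7},{x1,x4,x7}} U234={{x1,x3},{x3,x5},{x5,x6},{x1,x3,x5},{x5,x6,x7}} U235={{x3,x5},{x5,x6},{x1,x3,x5},{x5,x6,x7}} U245={{x3,x5},{x5,x6},{x6,x7},{x1,x3,x5},{x5,x6,x7}} U345={{x5},{x1,x5},{x2,x5},{x3,x5},{x4,x7},{x5,x6},{x5,x7},{x1,x3,x5},{x1,x4,x7},{x5,x6,x7}}
  U1345={{x4,x7},{x1,x4,x7}} U2345={{x3,x5},{x5,x6},{x1,x3,x5},{x5,x6,x7}}
components per intersection:
  U1: {{x4},{x1,x4},{x2,x4},{x4,x7},{x1,x4,x7}}
  U2: {{x3},{x6},{x1,x3},{x3,x5},{x3,x6},{x5,x6},{x6,x7},{x1,x3,x5},{x5,x6,x7}}
  U3: {{x3},{x5},{x1,x3},{x1,x5},{x2,x5},{x3,x5},{x3,x6},{x5,x6},{x5,x7},{x1,x3,x5},{x5,x6,x7}} {{x4},{x1,x4},{x2,x4},{x4,x7},{x1,x4,x7}}
  U4: {{x1},{x5},{x7},{x1,x2},{x1,x3},{x1,x4},{x1,x5},{x1,x7},{x2,x5},{x3,x5},{x4,x7},{x5,x6},{x5,x7},{x6,x7},{x1,x3,x5},{x1,x4,x7},{x5,x6,x7}}
  U5: {{x2},{x5},{x7},{x1,x2},{x1,x5},{x1,x7},{x2,x4},{x2,x5},{x3,x5},{x4,x7},{x5,x6},{x5,x7},{x6,x7},{x1,x3,x5},{x1,x4,x7},{x5,x6,x7}}
  U13: {{x4},{x1,x4},{x2,x4},{x4,x7},{x1,x4,x7}}
  U14: {{x1,x4},{x4,x7},{x1,x4,x7}}
  U15: {{x2,x4}} {{x4,x7},{x1,x4,x7}}
  U23: {{x3},{x1,x3},{x3,x5},{x3,x6},{x1,x3,x5}} {{x5,x6},{x5,x6,x7}}
  U24: {{x1,x3},{x3,x5},{x1,x3,x5}} {{x5,x6},{x6,x7},{x5,x6,x7}}
  U25: {{x3,x5},{x1,x3,x5}} {{x5,x6},{x6,x7},{x5,x6,x7}}
  U34: {{x5},{x1,x3},{x1,x5},{x2,x5},{x3,x5},{x5,x6},{x5,x7},{x1,x3,x5},{x5,x6,x7}} {{x1,x4},{x4,x7},{x1,x4,x7}}
  U35: {{x5},{x1,x5},{x2,x5},{x3,x5},{x5,x6},{x5,x7},{x1,x3,x5},{x5,x6,x7}} {{x2,x4}} {{x4,x7},{x1,x4,x7}}
  U45: {{x5},{x7},{x1,x5},{x1,x7},{x2,x5},{x3,x5},{x4,x7},{x5,x6},{x5,x7},{x6,x7},{x1,x3,x5},{x1,x4,x7},{x5,x6,x7}} {{x1,x2}}
  U134: {{x1,x4},{x4,x7},{x1,x4,x7}}
  U135: {{x2,x4}} {{x4,x7},{x1,x4,x7}}
  U145: {{x4,x7},{x1,x4,x7}}
  U234: {{x1,x3},{x3,x5},{x1,x3,x5}} {{x5,x6},{x5,x6,x7}}
  U235: {{x3,x5},{x1,x3,x5}} {{x5,x6},{x5,x6,x7}}
  U245: {{x3,x5},{x1,x3,x5}} {{x5,x6},{x6,x7},{x5,x6,x7}}
  U345: {{x5},{x1,x5},{x2,x5},{x3,x5},{x5,x6},{x5,x7},{x1,x3,x5},{x5,x6,x7}} {{x4,x7},{x1,x4,x7}}
  U1345: {{x4,x7},{x1,x4,x7}}
  U2345: {{x3,x5},{x1,x3,x5}} {{x5,x6},{x5,x6,x7}}
C dims 6,17,12,3; δ0: rk 5, SNF 1^5; δ1: rk 9, SNF 1^9; δ2: rk 3, SNF 1^3
Ȟ^0: (6−5)−0=1 ⇒ Z
Ȟ^1: (17−9)−5=3 ⇒ Z^3
Ȟ^2: (12−3)−9=0 ⇒ 0

Ȟ^0 ≅ Z; Ȟ^1 ≅ Z^3; Ȟ^2 ≅ 0
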